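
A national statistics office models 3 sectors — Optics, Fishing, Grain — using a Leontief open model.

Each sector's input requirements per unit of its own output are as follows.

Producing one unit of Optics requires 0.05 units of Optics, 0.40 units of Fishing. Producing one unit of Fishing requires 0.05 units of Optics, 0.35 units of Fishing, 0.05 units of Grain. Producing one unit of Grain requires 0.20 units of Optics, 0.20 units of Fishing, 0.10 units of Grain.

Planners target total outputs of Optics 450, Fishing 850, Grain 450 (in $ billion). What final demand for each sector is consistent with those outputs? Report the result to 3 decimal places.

d_1 = 295.000, d_2 = 282.500, d_3 = 362.500

I − A =
  [   0.95    -0.05    -0.20]
  [  -0.40     0.65    -0.20]
  [   0.00    -0.05     0.90]
d = (I − A) x:
  d_1 = (+0.95)·450 + (-0.05)·850 + (-0.20)·450 = 295.000
  d_2 = (-0.40)·450 + (+0.65)·850 + (-0.20)·450 = 282.500
  d_3 = (+0.00)·450 + (-0.05)·850 + (+0.90)·450 = 362.500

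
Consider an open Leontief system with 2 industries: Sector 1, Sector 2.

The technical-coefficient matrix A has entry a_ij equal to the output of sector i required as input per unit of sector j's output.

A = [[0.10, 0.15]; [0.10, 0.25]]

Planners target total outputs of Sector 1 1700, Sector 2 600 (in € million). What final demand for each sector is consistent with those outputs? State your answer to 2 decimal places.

I − A =
  [   0.90    -0.15]
  [  -0.10     0.75]
d = (I − A) x:
  d_1 = (+0.90)·1700 + (-0.15)·600 = 1440.00
  d_2 = (-0.10)·1700 + (+0.75)·600 = 280.00

d_1 = 1440.00, d_2 = 280.00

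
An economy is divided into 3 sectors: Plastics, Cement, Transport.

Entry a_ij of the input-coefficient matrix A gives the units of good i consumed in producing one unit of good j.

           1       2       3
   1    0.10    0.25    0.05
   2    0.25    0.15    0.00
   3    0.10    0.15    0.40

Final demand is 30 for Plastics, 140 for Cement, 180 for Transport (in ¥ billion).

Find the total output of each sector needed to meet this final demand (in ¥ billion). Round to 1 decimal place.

I − A =
  [   0.90    -0.25    -0.05]
  [  -0.25     0.85     0.00]
  [  -0.10    -0.15     0.60]
Cofactors of I−A, C_ij = (−1)^(i+j)·(minor ij) (rows/columns in the sector order above):
  C_11 = (0.85)(0.60) − (0.00)(-0.15) = 0.5100
  C_12 = −[(-0.25)(0.60) − (0.00)(-0.10)] = 0.1500
  C_13 = (-0.25)(-0.15) − (0.85)(-0.10) = 0.1225
  C_21 = −[(-0.25)(0.60) − (-0.05)(-0.15)] = 0.1575
  C_22 = (0.90)(0.60) − (-0.05)(-0.10) = 0.5350
  C_23 = −[(0.90)(-0.15) − (-0.25)(-0.10)] = 0.1600
  C_31 = (-0.25)(0.00) − (-0.05)(0.85) = 0.0425
  C_32 = −[(0.90)(0.00) − (-0.05)(-0.25)] = 0.0125
  C_33 = (0.90)(0.85) − (-0.25)(-0.25) = 0.7025
det(I−A) = Σ_j (I−A)_1j·C_1j = (0.90)(0.5100) + (-0.25)(0.1500) + (-0.05)(0.1225) = 0.415375
adj(I−A) = Cᵀ =
  [ 0.5100   0.1575   0.0425]
  [ 0.1500   0.5350   0.0125]
  [ 0.1225   0.1600   0.7025]
(I − A)⁻¹ = adj(I−A) / det(I−A) ≈
  [   1.2278     0.3792     0.1023]
  [   0.3611     1.2880     0.0301]
  [   0.2949     0.3852     1.6912]
x = (I − A)⁻¹ d = adj(I−A)·d / det(I−A), with det(I−A) = 0.415375:
  x_1 = (0.5100·30 + 0.1575·140 + 0.0425·180) / 0.415375 = 45.00 / 0.415375 ≈ 108.3
  x_2 = (0.1500·30 + 0.5350·140 + 0.0125·180) / 0.415375 = 81.65 / 0.415375 ≈ 196.6
  x_3 = (0.1225·30 + 0.1600·140 + 0.7025·180) / 0.415375 = 152.525 / 0.415375 ≈ 367.2

x_1 = 108.3, x_2 = 196.6, x_3 = 367.2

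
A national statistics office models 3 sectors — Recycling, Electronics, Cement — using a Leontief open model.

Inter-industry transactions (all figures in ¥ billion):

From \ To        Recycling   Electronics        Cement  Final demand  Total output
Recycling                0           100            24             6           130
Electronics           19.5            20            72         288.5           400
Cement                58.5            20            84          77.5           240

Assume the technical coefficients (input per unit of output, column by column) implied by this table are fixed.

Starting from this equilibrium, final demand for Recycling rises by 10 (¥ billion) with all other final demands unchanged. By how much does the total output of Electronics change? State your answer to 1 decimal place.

Technical coefficients a_ij = z_ij / X_j:
  a_RR = 0/130 = 0.00, a_ER = 19.5/130 = 0.15, a_CR = 58.5/130 = 0.45
  a_RE = 100/400 = 0.25, a_EE = 20/400 = 0.05, a_CE = 20/400 = 0.05
  a_RC = 24/240 = 0.10, a_EC = 72/240 = 0.30, a_CC = 84/240 = 0.35
I − A =
  [   1.00    -0.25    -0.10]
  [  -0.15     0.95    -0.30]
  [  -0.45    -0.05     0.65]
Cofactors of I−A, C_ij = (−1)^(i+j)·(minor ij) (rows/columns in the sector order above):
  C_11 = (0.95)(0.65) − (-0.30)(-0.05) = 0.6025
  C_12 = −[(-0.15)(0.65) − (-0.30)(-0.45)] = 0.2325
  C_13 = (-0.15)(-0.05) − (0.95)(-0.45) = 0.4350
  C_21 = −[(-0.25)(0.65) − (-0.10)(-0.05)] = 0.1675
  C_22 = (1.00)(0.65) − (-0.10)(-0.45) = 0.6050
  C_23 = −[(1.00)(-0.05) − (-0.25)(-0.45)] = 0.1625
  C_31 = (-0.25)(-0.30) − (-0.10)(0.95) = 0.1700
  C_32 = −[(1.00)(-0.30) − (-0.10)(-0.15)] = 0.3150
  C_33 = (1.00)(0.95) − (-0.25)(-0.15) = 0.9125
det(I−A) = Σ_j (I−A)_1j·C_1j = (1.00)(0.6025) + (-0.25)(0.2325) + (-0.10)(0.4350) = 0.500875
adj(I−A) = Cᵀ =
  [ 0.6025   0.1675   0.1700]
  [ 0.2325   0.6050   0.3150]
  [ 0.4350   0.1625   0.9125]
(I − A)⁻¹ = adj(I−A) / det(I−A) ≈
  [   1.2029     0.3344     0.3394]
  [   0.4642     1.2079     0.6289]
  [   0.8685     0.3244     1.8218]
Δx = (I − A)⁻¹ Δd with Δd having +10 in the Recycling component and 0 elsewhere.
So Δx_E = L_ER · (+10), where L_ER = adj(I−A)_ER / det(I−A) = 0.2325 / 0.500875.
Δx_E = 0.2325 × (+10) / 0.500875 = 2.325 / 0.500875 ≈ 4.6.

Δx_E = 4.6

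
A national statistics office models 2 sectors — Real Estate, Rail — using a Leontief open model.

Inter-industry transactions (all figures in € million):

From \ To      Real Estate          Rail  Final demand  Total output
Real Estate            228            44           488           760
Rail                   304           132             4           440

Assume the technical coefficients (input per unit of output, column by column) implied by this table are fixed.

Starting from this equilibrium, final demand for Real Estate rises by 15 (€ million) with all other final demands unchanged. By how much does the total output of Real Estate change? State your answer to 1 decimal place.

Technical coefficients a_ij = z_ij / X_j:
  a_11 = 228/760 = 0.30, a_21 = 304/760 = 0.40
  a_12 = 44/440 = 0.10, a_22 = 132/440 = 0.30
I − A =
  [   0.70    -0.10]
  [  -0.40     0.70]
det(I−A) = (0.70)(0.70) − (-0.10)(-0.40) = 0.4500
adj(I−A) = [[0.70, 0.10], [0.40, 0.70]]
(I − A)⁻¹ = adj(I−A) / det(I−A) ≈
  [   1.5556     0.2222]
  [   0.8889     1.5556]
Δx = (I − A)⁻¹ Δd with Δd having +15 in the Real Estate component and 0 elsewhere.
So Δx_1 = L_11 · (+15), where L_11 = adj(I−A)_11 / det(I−A) = 0.70 / 0.4500.
Δx_1 = 0.70 × (+15) / 0.4500 = 10.50 / 0.4500 ≈ 23.3.

Δx_1 = 23.3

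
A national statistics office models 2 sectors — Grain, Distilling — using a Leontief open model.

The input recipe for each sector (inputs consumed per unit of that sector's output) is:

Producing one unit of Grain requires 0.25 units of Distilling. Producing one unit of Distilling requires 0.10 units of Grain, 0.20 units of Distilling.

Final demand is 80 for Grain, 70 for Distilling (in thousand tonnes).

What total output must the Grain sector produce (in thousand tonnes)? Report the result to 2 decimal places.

I − A =
  [   1.00    -0.10]
  [  -0.25     0.80]
det(I−A) = (1.00)(0.80) − (-0.10)(-0.25) = 0.7750
adj(I−A) = [[0.80, 0.10], [0.25, 1.00]]
(I − A)⁻¹ = adj(I−A) / det(I−A) ≈
  [   1.0323     0.1290]
  [   0.3226     1.2903]
x = (I − A)⁻¹ d = adj(I−A)·d / det(I−A), with det(I−A) = 0.7750:
  x_1 = (0.80·80 + 0.10·70) / 0.7750 = 71.00 / 0.7750 ≈ 91.61
  x_2 = (0.25·80 + 1.00·70) / 0.7750 = 90.00 / 0.7750 ≈ 116.13

x_1 = 91.61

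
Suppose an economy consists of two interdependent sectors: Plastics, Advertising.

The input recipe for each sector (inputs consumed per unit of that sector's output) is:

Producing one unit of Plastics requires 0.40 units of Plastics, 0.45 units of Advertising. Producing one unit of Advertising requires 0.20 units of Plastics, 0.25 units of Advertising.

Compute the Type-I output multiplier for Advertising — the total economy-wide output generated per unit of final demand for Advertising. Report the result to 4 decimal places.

I − A =
  [   0.60    -0.20]
  [  -0.45     0.75]
det(I−A) = (0.60)(0.75) − (-0.20)(-0.45) = 0.3600
adj(I−A) = [[0.75, 0.20], [0.45, 0.60]]
(I − A)⁻¹ = adj(I−A) / det(I−A) ≈
  [   2.08333     0.55556]
  [   1.25000     1.66667]
The output multiplier for sector j is the column-j sum of the Leontief inverse (I − A)⁻¹ = adj(I−A) / det(I−A).
Column 2 of adj(I−A): (0.20, 0.60); det(I−A) = 0.3600.
m_2 = (0.20 + 0.60) / 0.3600 = 0.80 / 0.3600 ≈ 2.2222.

m_2 = 2.2222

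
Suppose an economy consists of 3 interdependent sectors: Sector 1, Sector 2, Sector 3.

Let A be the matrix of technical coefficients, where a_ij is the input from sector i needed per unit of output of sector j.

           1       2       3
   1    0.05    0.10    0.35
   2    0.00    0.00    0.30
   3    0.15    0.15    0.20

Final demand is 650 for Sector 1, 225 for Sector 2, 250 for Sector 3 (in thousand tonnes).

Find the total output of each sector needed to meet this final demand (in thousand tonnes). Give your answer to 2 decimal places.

I − A =
  [   0.95    -0.10    -0.35]
  [   0.00     1.00    -0.30]
  [  -0.15    -0.15     0.80]
Cofactors of I−A, C_ij = (−1)^(i+j)·(minor ij) (rows/columns in the sector order above):
  C_11 = (1.00)(0.80) − (-0.30)(-0.15) = 0.7550
  C_12 = −[(0.00)(0.80) − (-0.30)(-0.15)] = 0.0450
  C_13 = (0.00)(-0.15) − (1.00)(-0.15) = 0.1500
  C_21 = −[(-0.10)(0.80) − (-0.35)(-0.15)] = 0.1325
  C_22 = (0.95)(0.80) − (-0.35)(-0.15) = 0.7075
  C_23 = −[(0.95)(-0.15) − (-0.10)(-0.15)] = 0.1575
  C_31 = (-0.10)(-0.30) − (-0.35)(1.00) = 0.3800
  C_32 = −[(0.95)(-0.30) − (-0.35)(0.00)] = 0.2850
  C_33 = (0.95)(1.00) − (-0.10)(0.00) = 0.9500
det(I−A) = Σ_j (I−A)_1j·C_1j = (0.95)(0.7550) + (-0.10)(0.0450) + (-0.35)(0.1500) = 0.66025
adj(I−A) = Cᵀ =
  [ 0.7550   0.1325   0.3800]
  [ 0.0450   0.7075   0.2850]
  [ 0.1500   0.1575   0.9500]
(I − A)⁻¹ = adj(I−A) / det(I−A) ≈
  [   1.1435     0.2007     0.5755]
  [   0.0682     1.0716     0.4317]
  [   0.2272     0.2385     1.4388]
x = (I − A)⁻¹ d = adj(I−A)·d / det(I−A), with det(I−A) = 0.66025:
  x_1 = (0.7550·650 + 0.1325·225 + 0.3800·250) / 0.66025 = 615.5625 / 0.66025 ≈ 932.32
  x_2 = (0.0450·650 + 0.7075·225 + 0.2850·250) / 0.66025 = 259.6875 / 0.66025 ≈ 393.32
  x_3 = (0.1500·650 + 0.1575·225 + 0.9500·250) / 0.66025 = 370.4375 / 0.66025 ≈ 561.06

x_1 = 932.32, x_2 = 393.32, x_3 = 561.06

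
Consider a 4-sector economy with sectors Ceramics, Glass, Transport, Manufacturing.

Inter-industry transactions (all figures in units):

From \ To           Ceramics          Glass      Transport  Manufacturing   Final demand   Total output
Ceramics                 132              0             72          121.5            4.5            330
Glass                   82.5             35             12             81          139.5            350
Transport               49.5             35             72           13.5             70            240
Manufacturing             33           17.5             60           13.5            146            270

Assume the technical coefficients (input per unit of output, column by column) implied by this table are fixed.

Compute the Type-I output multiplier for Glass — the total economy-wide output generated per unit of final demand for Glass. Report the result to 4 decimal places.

m_2 = 1.8639

Technical coefficients a_ij = z_ij / X_j:
  a_11 = 132/330 = 0.40, a_21 = 82.5/330 = 0.25, a_31 = 49.5/330 = 0.15, a_41 = 33/330 = 0.10
  a_12 = 0/350 = 0.00, a_22 = 35/350 = 0.10, a_32 = 35/350 = 0.10, a_42 = 17.5/350 = 0.05
  a_13 = 72/240 = 0.30, a_23 = 12/240 = 0.05, a_33 = 72/240 = 0.30, a_43 = 60/240 = 0.25
  a_14 = 121.5/270 = 0.45, a_24 = 81/270 = 0.30, a_34 = 13.5/270 = 0.05, a_44 = 13.5/270 = 0.05
I − A =
  [   0.60     0.00    -0.30    -0.45]
  [  -0.25     0.90    -0.05    -0.30]
  [  -0.15    -0.10     0.70    -0.05]
  [  -0.10    -0.05    -0.25     0.95]
Compute the cofactors C_ij = (−1)^(i+j)·(3×3 minor ij) of I−A; the adjugate is their transpose:
adj(I−A) = Cᵀ =
  [ 0.564375   0.056250   0.354375   0.303750]
  [ 0.202750   0.298875   0.179625   0.199875]
  [ 0.157875   0.057375   0.457875   0.117000]
  [ 0.111625   0.036750   0.167250   0.327000]
det(I−A) = Σ_j (I−A)_1j·C_1j = (0.60)(0.564375) + (0.00)(0.202750) + (-0.30)(0.157875) + (-0.45)(0.111625) = 0.24103125
(I − A)⁻¹ = adj(I−A) / det(I−A) ≈
  [   2.34150     0.23337     1.47025     1.26021]
  [   0.84118     1.23998     0.74524     0.82925]
  [   0.65500     0.23804     1.89965     0.48541]
  [   0.46311     0.15247     0.69389     1.35667]
The output multiplier for sector j is the column-j sum of the Leontief inverse (I − A)⁻¹ = adj(I−A) / det(I−A).
Column 2 of adj(I−A): (0.056250, 0.298875, 0.057375, 0.036750); det(I−A) = 0.24103125.
m_2 = (0.056250 + 0.298875 + 0.057375 + 0.036750) / 0.24103125 = 0.44925 / 0.24103125 ≈ 1.8639.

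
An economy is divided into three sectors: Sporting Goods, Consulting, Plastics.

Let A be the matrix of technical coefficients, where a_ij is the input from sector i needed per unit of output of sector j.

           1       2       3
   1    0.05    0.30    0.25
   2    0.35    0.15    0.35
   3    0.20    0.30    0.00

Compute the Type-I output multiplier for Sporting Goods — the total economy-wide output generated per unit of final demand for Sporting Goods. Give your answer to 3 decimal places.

I − A =
  [   0.95    -0.30    -0.25]
  [  -0.35     0.85    -0.35]
  [  -0.20    -0.30     1.00]
Cofactors of I−A, C_ij = (−1)^(i+j)·(minor ij) (rows/columns in the sector order above):
  C_11 = (0.85)(1.00) − (-0.35)(-0.30) = 0.7450
  C_12 = −[(-0.35)(1.00) − (-0.35)(-0.20)] = 0.4200
  C_13 = (-0.35)(-0.30) − (0.85)(-0.20) = 0.2750
  C_21 = −[(-0.30)(1.00) − (-0.25)(-0.30)] = 0.3750
  C_22 = (0.95)(1.00) − (-0.25)(-0.20) = 0.9000
  C_23 = −[(0.95)(-0.30) − (-0.30)(-0.20)] = 0.3450
  C_31 = (-0.30)(-0.35) − (-0.25)(0.85) = 0.3175
  C_32 = −[(0.95)(-0.35) − (-0.25)(-0.35)] = 0.4200
  C_33 = (0.95)(0.85) − (-0.30)(-0.35) = 0.7025
det(I−A) = Σ_j (I−A)_1j·C_1j = (0.95)(0.7450) + (-0.30)(0.4200) + (-0.25)(0.2750) = 0.5130
adj(I−A) = Cᵀ =
  [ 0.7450   0.3750   0.3175]
  [ 0.4200   0.9000   0.4200]
  [ 0.2750   0.3450   0.7025]
(I − A)⁻¹ = adj(I−A) / det(I−A) ≈
  [   1.4522     0.7310     0.6189]
  [   0.8187     1.7544     0.8187]
  [   0.5361     0.6725     1.3694]
The output multiplier for sector j is the column-j sum of the Leontief inverse (I − A)⁻¹ = adj(I−A) / det(I−A).
Column 1 of adj(I−A): (0.7450, 0.4200, 0.2750); det(I−A) = 0.5130.
m_1 = (0.7450 + 0.4200 + 0.2750) / 0.5130 = 1.44 / 0.5130 ≈ 2.807.

m_1 = 2.807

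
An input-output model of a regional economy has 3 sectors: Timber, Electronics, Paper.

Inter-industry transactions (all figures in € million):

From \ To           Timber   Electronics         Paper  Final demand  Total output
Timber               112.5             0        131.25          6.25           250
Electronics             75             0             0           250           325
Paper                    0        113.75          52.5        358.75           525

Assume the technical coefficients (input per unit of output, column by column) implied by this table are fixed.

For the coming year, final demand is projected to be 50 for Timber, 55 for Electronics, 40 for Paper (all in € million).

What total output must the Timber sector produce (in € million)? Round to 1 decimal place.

Technical coefficients a_ij = z_ij / X_j:
  a_11 = 112.5/250 = 0.45, a_21 = 75/250 = 0.30, a_31 = 0/250 = 0.00
  a_12 = 0/325 = 0.00, a_22 = 0/325 = 0.00, a_32 = 113.75/325 = 0.35
  a_13 = 131.25/525 = 0.25, a_23 = 0/525 = 0.00, a_33 = 52.5/525 = 0.10
I − A =
  [   0.55     0.00    -0.25]
  [  -0.30     1.00     0.00]
  [   0.00    -0.35     0.90]
Cofactors of I−A, C_ij = (−1)^(i+j)·(minor ij) (rows/columns in the sector order above):
  C_11 = (1.00)(0.90) − (0.00)(-0.35) = 0.9000
  C_12 = −[(-0.30)(0.90) − (0.00)(0.00)] = 0.2700
  C_13 = (-0.30)(-0.35) − (1.00)(0.00) = 0.1050
  C_21 = −[(0.00)(0.90) − (-0.25)(-0.35)] = 0.0875
  C_22 = (0.55)(0.90) − (-0.25)(0.00) = 0.4950
  C_23 = −[(0.55)(-0.35) − (0.00)(0.00)] = 0.1925
  C_31 = (0.00)(0.00) − (-0.25)(1.00) = 0.2500
  C_32 = −[(0.55)(0.00) − (-0.25)(-0.30)] = 0.0750
  C_33 = (0.55)(1.00) − (0.00)(-0.30) = 0.5500
det(I−A) = Σ_j (I−A)_1j·C_1j = (0.55)(0.9000) + (0.00)(0.2700) + (-0.25)(0.1050) = 0.46875
adj(I−A) = Cᵀ =
  [ 0.9000   0.0875   0.2500]
  [ 0.2700   0.4950   0.0750]
  [ 0.1050   0.1925   0.5500]
(I − A)⁻¹ = adj(I−A) / det(I−A) ≈
  [   1.9200     0.1867     0.5333]
  [   0.5760     1.0560     0.1600]
  [   0.2240     0.4107     1.1733]
x = (I − A)⁻¹ d = adj(I−A)·d / det(I−A), with det(I−A) = 0.46875:
  x_1 = (0.9000·50 + 0.0875·55 + 0.2500·40) / 0.46875 = 59.8125 / 0.46875 = 127.6
  x_2 = (0.2700·50 + 0.4950·55 + 0.0750·40) / 0.46875 = 43.725 / 0.46875 ≈ 93.3
  x_3 = (0.1050·50 + 0.1925·55 + 0.5500·40) / 0.46875 = 37.8375 / 0.46875 ≈ 80.7

x_1 = 127.6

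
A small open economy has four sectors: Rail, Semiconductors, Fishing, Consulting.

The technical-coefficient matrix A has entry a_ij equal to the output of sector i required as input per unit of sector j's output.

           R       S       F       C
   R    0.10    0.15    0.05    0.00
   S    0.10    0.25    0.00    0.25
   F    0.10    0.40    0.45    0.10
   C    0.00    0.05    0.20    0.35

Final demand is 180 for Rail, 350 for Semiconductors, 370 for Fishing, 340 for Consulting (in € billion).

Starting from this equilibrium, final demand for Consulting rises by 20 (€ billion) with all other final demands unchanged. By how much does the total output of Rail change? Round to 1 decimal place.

Δx_R = 3.0

I − A =
  [   0.90    -0.15    -0.05     0.00]
  [  -0.10     0.75     0.00    -0.25]
  [  -0.10    -0.40     0.55    -0.10]
  [   0.00    -0.05    -0.20     0.65]
Compute the cofactors C_ij = (−1)^(i+j)·(3×3 minor ij) of I−A; the adjugate is their transpose:
adj(I−A) = Cᵀ =
  [ 0.226250   0.063875   0.031250   0.029375]
  [ 0.038750   0.300500   0.048250   0.123000]
  [ 0.074000   0.248250   0.417750   0.159750]
  [ 0.025750   0.099500   0.132250   0.357250]
det(I−A) = Σ_j (I−A)_1j·C_1j = (0.90)(0.226250) + (-0.15)(0.038750) + (-0.05)(0.074000) + (0.00)(0.025750) = 0.1941125
(I − A)⁻¹ = adj(I−A) / det(I−A) ≈
  [   1.1656     0.3291     0.1610     0.1513]
  [   0.1996     1.5481     0.2486     0.6337]
  [   0.3812     1.2789     2.1521     0.8230]
  [   0.1327     0.5126     0.6813     1.8404]
Δx = (I − A)⁻¹ Δd with Δd having +20 in the Consulting component and 0 elsewhere.
So Δx_R = L_RC · (+20), where L_RC = adj(I−A)_RC / det(I−A) = 0.029375 / 0.1941125.
Δx_R = 0.029375 × (+20) / 0.1941125 = 0.5875 / 0.1941125 ≈ 3.0.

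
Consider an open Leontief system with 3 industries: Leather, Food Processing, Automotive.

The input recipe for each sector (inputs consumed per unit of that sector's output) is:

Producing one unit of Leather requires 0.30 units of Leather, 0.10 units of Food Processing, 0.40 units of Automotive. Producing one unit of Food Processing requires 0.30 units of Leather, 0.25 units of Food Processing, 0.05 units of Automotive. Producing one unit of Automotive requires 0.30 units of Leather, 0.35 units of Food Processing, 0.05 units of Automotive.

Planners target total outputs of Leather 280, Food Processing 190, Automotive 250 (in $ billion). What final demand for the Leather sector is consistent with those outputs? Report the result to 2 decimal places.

I − A =
  [   0.70    -0.30    -0.30]
  [  -0.10     0.75    -0.35]
  [  -0.40    -0.05     0.95]
d = (I − A) x:
  d_L = (+0.70)·280 + (-0.30)·190 + (-0.30)·250 = 64.00
  d_F = (-0.10)·280 + (+0.75)·190 + (-0.35)·250 = 27.00
  d_A = (-0.40)·280 + (-0.05)·190 + (+0.95)·250 = 116.00

d_L = 64.00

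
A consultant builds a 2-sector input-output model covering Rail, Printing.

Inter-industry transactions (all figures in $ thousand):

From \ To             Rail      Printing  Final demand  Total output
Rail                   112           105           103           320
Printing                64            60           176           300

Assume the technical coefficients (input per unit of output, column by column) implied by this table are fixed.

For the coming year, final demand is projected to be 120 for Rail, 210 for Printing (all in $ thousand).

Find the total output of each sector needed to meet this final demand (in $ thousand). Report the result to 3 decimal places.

x_1 = 376.667, x_2 = 356.667

Technical coefficients a_ij = z_ij / X_j:
  a_11 = 112/320 = 0.35, a_21 = 64/320 = 0.20
  a_12 = 105/300 = 0.35, a_22 = 60/300 = 0.20
I − A =
  [   0.65    -0.35]
  [  -0.20     0.80]
det(I−A) = (0.65)(0.80) − (-0.35)(-0.20) = 0.4500
adj(I−A) = [[0.80, 0.35], [0.20, 0.65]]
(I − A)⁻¹ = adj(I−A) / det(I−A) ≈
  [   1.7778     0.7778]
  [   0.4444     1.4444]
x = (I − A)⁻¹ d = adj(I−A)·d / det(I−A), with det(I−A) = 0.4500:
  x_1 = (0.80·120 + 0.35·210) / 0.4500 = 169.50 / 0.4500 ≈ 376.667
  x_2 = (0.20·120 + 0.65·210) / 0.4500 = 160.50 / 0.4500 ≈ 356.667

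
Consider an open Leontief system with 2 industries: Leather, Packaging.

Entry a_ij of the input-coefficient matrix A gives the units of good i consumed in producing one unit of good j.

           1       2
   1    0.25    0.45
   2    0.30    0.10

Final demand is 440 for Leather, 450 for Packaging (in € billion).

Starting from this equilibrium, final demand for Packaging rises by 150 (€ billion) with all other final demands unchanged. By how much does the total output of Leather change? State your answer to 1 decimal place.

Δx_1 = 125.0

I − A =
  [   0.75    -0.45]
  [  -0.30     0.90]
det(I−A) = (0.75)(0.90) − (-0.45)(-0.30) = 0.5400
adj(I−A) = [[0.90, 0.45], [0.30, 0.75]]
(I − A)⁻¹ = adj(I−A) / det(I−A) ≈
  [   1.6667     0.8333]
  [   0.5556     1.3889]
Δx = (I − A)⁻¹ Δd with Δd having +150 in the Packaging component and 0 elsewhere.
So Δx_1 = L_12 · (+150), where L_12 = adj(I−A)_12 / det(I−A) = 0.45 / 0.5400.
Δx_1 = 0.45 × (+150) / 0.5400 = 67.50 / 0.5400 = 125.0.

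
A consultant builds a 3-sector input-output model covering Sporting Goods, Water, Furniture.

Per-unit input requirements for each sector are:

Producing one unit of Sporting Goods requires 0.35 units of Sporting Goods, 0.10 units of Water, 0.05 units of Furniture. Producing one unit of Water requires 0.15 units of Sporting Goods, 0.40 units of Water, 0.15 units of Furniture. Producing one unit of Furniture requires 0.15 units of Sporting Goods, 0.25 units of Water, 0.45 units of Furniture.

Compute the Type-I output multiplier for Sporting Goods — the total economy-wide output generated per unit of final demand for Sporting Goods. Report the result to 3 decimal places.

I − A =
  [   0.65    -0.15    -0.15]
  [  -0.10     0.60    -0.25]
  [  -0.05    -0.15     0.55]
Cofactors of I−A, C_ij = (−1)^(i+j)·(minor ij) (rows/columns in the sector order above):
  C_11 = (0.60)(0.55) − (-0.25)(-0.15) = 0.2925
  C_12 = −[(-0.10)(0.55) − (-0.25)(-0.05)] = 0.0675
  C_13 = (-0.10)(-0.15) − (0.60)(-0.05) = 0.0450
  C_21 = −[(-0.15)(0.55) − (-0.15)(-0.15)] = 0.1050
  C_22 = (0.65)(0.55) − (-0.15)(-0.05) = 0.3500
  C_23 = −[(0.65)(-0.15) − (-0.15)(-0.05)] = 0.1050
  C_31 = (-0.15)(-0.25) − (-0.15)(0.60) = 0.1275
  C_32 = −[(0.65)(-0.25) − (-0.15)(-0.10)] = 0.1775
  C_33 = (0.65)(0.60) − (-0.15)(-0.10) = 0.3750
det(I−A) = Σ_j (I−A)_1j·C_1j = (0.65)(0.2925) + (-0.15)(0.0675) + (-0.15)(0.0450) = 0.17325
adj(I−A) = Cᵀ =
  [ 0.2925   0.1050   0.1275]
  [ 0.0675   0.3500   0.1775]
  [ 0.0450   0.1050   0.3750]
(I − A)⁻¹ = adj(I−A) / det(I−A) ≈
  [   1.6883     0.6061     0.7359]
  [   0.3896     2.0202     1.0245]
  [   0.2597     0.6061     2.1645]
The output multiplier for sector j is the column-j sum of the Leontief inverse (I − A)⁻¹ = adj(I−A) / det(I−A).
Column S of adj(I−A): (0.2925, 0.0675, 0.0450); det(I−A) = 0.17325.
m_S = (0.2925 + 0.0675 + 0.0450) / 0.17325 = 0.405 / 0.17325 ≈ 2.338.

m_S = 2.338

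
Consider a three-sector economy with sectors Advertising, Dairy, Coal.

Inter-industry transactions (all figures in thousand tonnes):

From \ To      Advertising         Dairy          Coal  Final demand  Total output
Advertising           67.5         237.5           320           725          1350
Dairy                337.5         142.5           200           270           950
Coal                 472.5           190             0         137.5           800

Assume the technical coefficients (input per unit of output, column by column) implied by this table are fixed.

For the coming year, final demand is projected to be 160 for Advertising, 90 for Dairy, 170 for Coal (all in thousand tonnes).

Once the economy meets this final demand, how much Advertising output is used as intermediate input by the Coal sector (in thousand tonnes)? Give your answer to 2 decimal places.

Technical coefficients a_ij = z_ij / X_j:
  a_11 = 67.5/1350 = 0.05, a_21 = 337.5/1350 = 0.25, a_31 = 472.5/1350 = 0.35
  a_12 = 237.5/950 = 0.25, a_22 = 142.5/950 = 0.15, a_32 = 190/950 = 0.20
  a_13 = 320/800 = 0.40, a_23 = 200/800 = 0.25, a_33 = 0/800 = 0.00
I − A =
  [   0.95    -0.25    -0.40]
  [  -0.25     0.85    -0.25]
  [  -0.35    -0.20     1.00]
Cofactors of I−A, C_ij = (−1)^(i+j)·(minor ij) (rows/columns in the sector order above):
  C_11 = (0.85)(1.00) − (-0.25)(-0.20) = 0.8000
  C_12 = −[(-0.25)(1.00) − (-0.25)(-0.35)] = 0.3375
  C_13 = (-0.25)(-0.20) − (0.85)(-0.35) = 0.3475
  C_21 = −[(-0.25)(1.00) − (-0.40)(-0.20)] = 0.3300
  C_22 = (0.95)(1.00) − (-0.40)(-0.35) = 0.8100
  C_23 = −[(0.95)(-0.20) − (-0.25)(-0.35)] = 0.2775
  C_31 = (-0.25)(-0.25) − (-0.40)(0.85) = 0.4025
  C_32 = −[(0.95)(-0.25) − (-0.40)(-0.25)] = 0.3375
  C_33 = (0.95)(0.85) − (-0.25)(-0.25) = 0.7450
det(I−A) = Σ_j (I−A)_1j·C_1j = (0.95)(0.8000) + (-0.25)(0.3375) + (-0.40)(0.3475) = 0.536625
adj(I−A) = Cᵀ =
  [ 0.8000   0.3300   0.4025]
  [ 0.3375   0.8100   0.3375]
  [ 0.3475   0.2775   0.7450]
(I − A)⁻¹ = adj(I−A) / det(I−A) ≈
  [   1.4908     0.6150     0.7501]
  [   0.6289     1.5094     0.6289]
  [   0.6476     0.5171     1.3883]
First solve x = (I − A)⁻¹ d = adj(I−A)·d / det(I−A); in particular x_3 = (0.3475·160 + 0.2775·90 + 0.7450·170) / 0.536625 = 207.225 / 0.536625 ≈ 386.1635.
Intermediate flow from 1 to 3: z_13 = a_13 · x_3 = 0.40 × 207.225 / 0.536625 = 82.89 / 0.536625 ≈ 154.47.

z_13 = 154.47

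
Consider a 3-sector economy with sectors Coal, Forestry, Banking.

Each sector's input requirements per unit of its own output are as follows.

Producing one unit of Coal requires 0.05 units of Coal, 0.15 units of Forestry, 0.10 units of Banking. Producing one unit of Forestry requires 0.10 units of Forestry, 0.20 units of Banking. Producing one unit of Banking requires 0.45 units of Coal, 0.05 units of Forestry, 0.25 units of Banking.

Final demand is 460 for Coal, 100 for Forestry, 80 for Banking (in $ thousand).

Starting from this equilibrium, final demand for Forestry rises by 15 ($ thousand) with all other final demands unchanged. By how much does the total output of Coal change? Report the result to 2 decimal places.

I − A =
  [   0.95     0.00    -0.45]
  [  -0.15     0.90    -0.05]
  [  -0.10    -0.20     0.75]
Cofactors of I−A, C_ij = (−1)^(i+j)·(minor ij) (rows/columns in the sector order above):
  C_11 = (0.90)(0.75) − (-0.05)(-0.20) = 0.6650
  C_12 = −[(-0.15)(0.75) − (-0.05)(-0.10)] = 0.1175
  C_13 = (-0.15)(-0.20) − (0.90)(-0.10) = 0.1200
  C_21 = −[(0.00)(0.75) − (-0.45)(-0.20)] = 0.0900
  C_22 = (0.95)(0.75) − (-0.45)(-0.10) = 0.6675
  C_23 = −[(0.95)(-0.20) − (0.00)(-0.10)] = 0.1900
  C_31 = (0.00)(-0.05) − (-0.45)(0.90) = 0.4050
  C_32 = −[(0.95)(-0.05) − (-0.45)(-0.15)] = 0.1150
  C_33 = (0.95)(0.90) − (0.00)(-0.15) = 0.8550
det(I−A) = Σ_j (I−A)_1j·C_1j = (0.95)(0.6650) + (0.00)(0.1175) + (-0.45)(0.1200) = 0.57775
adj(I−A) = Cᵀ =
  [ 0.6650   0.0900   0.4050]
  [ 0.1175   0.6675   0.1150]
  [ 0.1200   0.1900   0.8550]
(I − A)⁻¹ = adj(I−A) / det(I−A) ≈
  [   1.1510     0.1558     0.7010]
  [   0.2034     1.1553     0.1990]
  [   0.2077     0.3289     1.4799]
Δx = (I − A)⁻¹ Δd with Δd having +15 in the Forestry component and 0 elsewhere.
So Δx_1 = L_12 · (+15), where L_12 = adj(I−A)_12 / det(I−A) = 0.0900 / 0.57775.
Δx_1 = 0.0900 × (+15) / 0.57775 = 1.35 / 0.57775 ≈ 2.34.

Δx_1 = 2.34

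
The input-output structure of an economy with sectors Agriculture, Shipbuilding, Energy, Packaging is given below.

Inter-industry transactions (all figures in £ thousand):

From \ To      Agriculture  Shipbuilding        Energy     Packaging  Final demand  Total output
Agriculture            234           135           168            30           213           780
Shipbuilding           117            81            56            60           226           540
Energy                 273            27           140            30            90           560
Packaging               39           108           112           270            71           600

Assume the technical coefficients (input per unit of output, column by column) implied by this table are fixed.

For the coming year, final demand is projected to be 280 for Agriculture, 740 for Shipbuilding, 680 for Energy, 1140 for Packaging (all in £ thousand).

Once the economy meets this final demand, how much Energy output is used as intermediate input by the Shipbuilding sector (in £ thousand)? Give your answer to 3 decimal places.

z_ES = 102.990

Technical coefficients a_ij = z_ij / X_j:
  a_AA = 234/780 = 0.30, a_SA = 117/780 = 0.15, a_EA = 273/780 = 0.35, a_PA = 39/780 = 0.05
  a_AS = 135/540 = 0.25, a_SS = 81/540 = 0.15, a_ES = 27/540 = 0.05, a_PS = 108/540 = 0.20
  a_AE = 168/560 = 0.30, a_SE = 56/560 = 0.10, a_EE = 140/560 = 0.25, a_PE = 112/560 = 0.20
  a_AP = 30/600 = 0.05, a_SP = 60/600 = 0.10, a_EP = 30/600 = 0.05, a_PP = 270/600 = 0.45
I − A =
  [   0.70    -0.25    -0.30    -0.05]
  [  -0.15     0.85    -0.10    -0.10]
  [  -0.35    -0.05     0.75    -0.05]
  [  -0.05    -0.20    -0.20     0.55]
Compute the cofactors C_ij = (−1)^(i+j)·(3×3 minor ij) of I−A; the adjugate is their transpose:
adj(I−A) = Cᵀ =
  [ 0.322375   0.119875   0.162500   0.065875]
  [ 0.090625   0.217875   0.080000   0.055125]
  [ 0.164625   0.078375   0.287750   0.055375]
  [ 0.122125   0.118625   0.148500   0.314375]
det(I−A) = Σ_j (I−A)_1j·C_1j = (0.70)(0.322375) + (-0.25)(0.090625) + (-0.30)(0.164625) + (-0.05)(0.122125) = 0.1475125
(I − A)⁻¹ = adj(I−A) / det(I−A) ≈
  [   2.1854     0.8126     1.1016     0.4466]
  [   0.6144     1.4770     0.5423     0.3737]
  [   1.1160     0.5313     1.9507     0.3754]
  [   0.8279     0.8042     1.0067     2.1312]
First solve x = (I − A)⁻¹ d = adj(I−A)·d / det(I−A); in particular x_S = (0.090625·280 + 0.217875·740 + 0.080000·680 + 0.055125·1140) / 0.1475125 = 303.845 / 0.1475125 ≈ 2059.79154.
Intermediate flow from E to S: z_ES = a_ES · x_S = 0.05 × 303.845 / 0.1475125 = 15.19225 / 0.1475125 ≈ 102.990.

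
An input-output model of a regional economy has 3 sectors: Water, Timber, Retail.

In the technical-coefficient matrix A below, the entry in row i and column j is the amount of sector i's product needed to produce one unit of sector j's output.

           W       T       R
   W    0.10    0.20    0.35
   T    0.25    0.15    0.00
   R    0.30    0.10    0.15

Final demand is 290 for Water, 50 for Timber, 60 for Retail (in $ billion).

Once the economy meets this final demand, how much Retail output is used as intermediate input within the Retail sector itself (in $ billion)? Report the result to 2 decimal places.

I − A =
  [   0.90    -0.20    -0.35]
  [  -0.25     0.85     0.00]
  [  -0.30    -0.10     0.85]
Cofactors of I−A, C_ij = (−1)^(i+j)·(minor ij) (rows/columns in the sector order above):
  C_11 = (0.85)(0.85) − (0.00)(-0.10) = 0.7225
  C_12 = −[(-0.25)(0.85) − (0.00)(-0.30)] = 0.2125
  C_13 = (-0.25)(-0.10) − (0.85)(-0.30) = 0.2800
  C_21 = −[(-0.20)(0.85) − (-0.35)(-0.10)] = 0.2050
  C_22 = (0.90)(0.85) − (-0.35)(-0.30) = 0.6600
  C_23 = −[(0.90)(-0.10) − (-0.20)(-0.30)] = 0.1500
  C_31 = (-0.20)(0.00) − (-0.35)(0.85) = 0.2975
  C_32 = −[(0.90)(0.00) − (-0.35)(-0.25)] = 0.0875
  C_33 = (0.90)(0.85) − (-0.20)(-0.25) = 0.7150
det(I−A) = Σ_j (I−A)_1j·C_1j = (0.90)(0.7225) + (-0.20)(0.2125) + (-0.35)(0.2800) = 0.50975
adj(I−A) = Cᵀ =
  [ 0.7225   0.2050   0.2975]
  [ 0.2125   0.6600   0.0875]
  [ 0.2800   0.1500   0.7150]
(I − A)⁻¹ = adj(I−A) / det(I−A) ≈
  [   1.4174     0.4022     0.5836]
  [   0.4169     1.2948     0.1717]
  [   0.5493     0.2943     1.4026]
First solve x = (I − A)⁻¹ d = adj(I−A)·d / det(I−A); in particular x_R = (0.2800·290 + 0.1500·50 + 0.7150·60) / 0.50975 = 131.60 / 0.50975 ≈ 258.1658.
Intermediate flow from R to R: z_RR = a_RR · x_R = 0.15 × 131.60 / 0.50975 = 19.74 / 0.50975 ≈ 38.72.

z_RR = 38.72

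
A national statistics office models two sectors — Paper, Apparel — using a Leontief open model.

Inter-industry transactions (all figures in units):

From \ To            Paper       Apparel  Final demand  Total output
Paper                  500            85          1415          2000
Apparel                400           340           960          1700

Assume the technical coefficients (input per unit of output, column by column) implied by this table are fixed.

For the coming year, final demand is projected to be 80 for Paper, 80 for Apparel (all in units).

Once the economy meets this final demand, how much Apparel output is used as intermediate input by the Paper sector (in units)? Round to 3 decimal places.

z_AP = 23.051

Technical coefficients a_ij = z_ij / X_j:
  a_PP = 500/2000 = 0.25, a_AP = 400/2000 = 0.20
  a_PA = 85/1700 = 0.05, a_AA = 340/1700 = 0.20
I − A =
  [   0.75    -0.05]
  [  -0.20     0.80]
det(I−A) = (0.75)(0.80) − (-0.05)(-0.20) = 0.5900
adj(I−A) = [[0.80, 0.05], [0.20, 0.75]]
(I − A)⁻¹ = adj(I−A) / det(I−A) ≈
  [   1.3559     0.0847]
  [   0.3390     1.2712]
First solve x = (I − A)⁻¹ d = adj(I−A)·d / det(I−A); in particular x_P = (0.80·80 + 0.05·80) / 0.5900 = 68.00 / 0.5900 ≈ 115.25424.
Intermediate flow from A to P: z_AP = a_AP · x_P = 0.20 × 68.00 / 0.5900 = 13.60 / 0.5900 ≈ 23.051.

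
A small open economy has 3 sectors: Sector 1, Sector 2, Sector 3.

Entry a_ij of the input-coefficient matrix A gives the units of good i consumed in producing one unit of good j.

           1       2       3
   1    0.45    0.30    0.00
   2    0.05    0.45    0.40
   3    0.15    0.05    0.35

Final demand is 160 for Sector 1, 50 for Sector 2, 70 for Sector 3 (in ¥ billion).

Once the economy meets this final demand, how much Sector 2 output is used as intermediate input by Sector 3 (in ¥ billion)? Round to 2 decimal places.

I − A =
  [   0.55    -0.30     0.00]
  [  -0.05     0.55    -0.40]
  [  -0.15    -0.05     0.65]
Cofactors of I−A, C_ij = (−1)^(i+j)·(minor ij) (rows/columns in the sector order above):
  C_11 = (0.55)(0.65) − (-0.40)(-0.05) = 0.3375
  C_12 = −[(-0.05)(0.65) − (-0.40)(-0.15)] = 0.0925
  C_13 = (-0.05)(-0.05) − (0.55)(-0.15) = 0.0850
  C_21 = −[(-0.30)(0.65) − (0.00)(-0.05)] = 0.1950
  C_22 = (0.55)(0.65) − (0.00)(-0.15) = 0.3575
  C_23 = −[(0.55)(-0.05) − (-0.30)(-0.15)] = 0.0725
  C_31 = (-0.30)(-0.40) − (0.00)(0.55) = 0.1200
  C_32 = −[(0.55)(-0.40) − (0.00)(-0.05)] = 0.2200
  C_33 = (0.55)(0.55) − (-0.30)(-0.05) = 0.2875
det(I−A) = Σ_j (I−A)_1j·C_1j = (0.55)(0.3375) + (-0.30)(0.0925) + (0.00)(0.0850) = 0.157875
adj(I−A) = Cᵀ =
  [ 0.3375   0.1950   0.1200]
  [ 0.0925   0.3575   0.2200]
  [ 0.0850   0.0725   0.2875]
(I − A)⁻¹ = adj(I−A) / det(I−A) ≈
  [   2.1378     1.2352     0.7601]
  [   0.5859     2.2644     1.3935]
  [   0.5384     0.4592     1.8211]
First solve x = (I − A)⁻¹ d = adj(I−A)·d / det(I−A); in particular x_3 = (0.0850·160 + 0.0725·50 + 0.2875·70) / 0.157875 = 37.35 / 0.157875 ≈ 236.5796.
Intermediate flow from 2 to 3: z_23 = a_23 · x_3 = 0.40 × 37.35 / 0.157875 = 14.94 / 0.157875 ≈ 94.63.

z_23 = 94.63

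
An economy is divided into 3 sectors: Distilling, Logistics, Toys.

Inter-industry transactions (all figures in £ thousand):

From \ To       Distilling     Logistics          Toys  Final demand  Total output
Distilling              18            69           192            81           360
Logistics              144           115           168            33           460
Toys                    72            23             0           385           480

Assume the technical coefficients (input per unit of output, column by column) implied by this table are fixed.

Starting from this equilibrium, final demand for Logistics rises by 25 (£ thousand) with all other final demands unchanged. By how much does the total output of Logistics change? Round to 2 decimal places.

Δx_L = 39.02

Technical coefficients a_ij = z_ij / X_j:
  a_DD = 18/360 = 0.05, a_LD = 144/360 = 0.40, a_TD = 72/360 = 0.20
  a_DL = 69/460 = 0.15, a_LL = 115/460 = 0.25, a_TL = 23/460 = 0.05
  a_DT = 192/480 = 0.40, a_LT = 168/480 = 0.35, a_TT = 0/480 = 0.00
I − A =
  [   0.95    -0.15    -0.40]
  [  -0.40     0.75    -0.35]
  [  -0.20    -0.05     1.00]
Cofactors of I−A, C_ij = (−1)^(i+j)·(minor ij) (rows/columns in the sector order above):
  C_11 = (0.75)(1.00) − (-0.35)(-0.05) = 0.7325
  C_12 = −[(-0.40)(1.00) − (-0.35)(-0.20)] = 0.4700
  C_13 = (-0.40)(-0.05) − (0.75)(-0.20) = 0.1700
  C_21 = −[(-0.15)(1.00) − (-0.40)(-0.05)] = 0.1700
  C_22 = (0.95)(1.00) − (-0.40)(-0.20) = 0.8700
  C_23 = −[(0.95)(-0.05) − (-0.15)(-0.20)] = 0.0775
  C_31 = (-0.15)(-0.35) − (-0.40)(0.75) = 0.3525
  C_32 = −[(0.95)(-0.35) − (-0.40)(-0.40)] = 0.4925
  C_33 = (0.95)(0.75) − (-0.15)(-0.40) = 0.6525
det(I−A) = Σ_j (I−A)_1j·C_1j = (0.95)(0.7325) + (-0.15)(0.4700) + (-0.40)(0.1700) = 0.557375
adj(I−A) = Cᵀ =
  [ 0.7325   0.1700   0.3525]
  [ 0.4700   0.8700   0.4925]
  [ 0.1700   0.0775   0.6525]
(I − A)⁻¹ = adj(I−A) / det(I−A) ≈
  [   1.3142     0.3050     0.6324]
  [   0.8432     1.5609     0.8836]
  [   0.3050     0.1390     1.1707]
Δx = (I − A)⁻¹ Δd with Δd having +25 in the Logistics component and 0 elsewhere.
So Δx_L = L_LL · (+25), where L_LL = adj(I−A)_LL / det(I−A) = 0.8700 / 0.557375.
Δx_L = 0.8700 × (+25) / 0.557375 = 21.75 / 0.557375 ≈ 39.02.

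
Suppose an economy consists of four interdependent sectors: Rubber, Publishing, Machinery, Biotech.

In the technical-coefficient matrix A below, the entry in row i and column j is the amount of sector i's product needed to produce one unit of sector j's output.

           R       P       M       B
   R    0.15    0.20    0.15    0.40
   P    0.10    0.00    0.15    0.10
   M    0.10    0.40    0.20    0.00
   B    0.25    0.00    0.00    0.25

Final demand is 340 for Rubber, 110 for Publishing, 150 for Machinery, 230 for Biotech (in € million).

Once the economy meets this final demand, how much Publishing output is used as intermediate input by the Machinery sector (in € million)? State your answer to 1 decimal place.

z_PM = 67.6

I − A =
  [   0.85    -0.20    -0.15    -0.40]
  [  -0.10     1.00    -0.15    -0.10]
  [  -0.10    -0.40     0.80     0.00]
  [  -0.25     0.00     0.00     0.75]
Compute the cofactors C_ij = (−1)^(i+j)·(3×3 minor ij) of I−A; the adjugate is their transpose:
adj(I−A) = Cᵀ =
  [ 0.555000   0.165000   0.135000   0.318000]
  [ 0.091250   0.418750   0.095625   0.104500]
  [ 0.115000   0.230000   0.517500   0.092000]
  [ 0.185000   0.055000   0.045000   0.589000]
det(I−A) = Σ_j (I−A)_1j·C_1j = (0.85)(0.555000) + (-0.20)(0.091250) + (-0.15)(0.115000) + (-0.40)(0.185000) = 0.36225
(I − A)⁻¹ = adj(I−A) / det(I−A) ≈
  [   1.5321     0.4555     0.3727     0.8778]
  [   0.2519     1.1560     0.2640     0.2885]
  [   0.3175     0.6349     1.4286     0.2540]
  [   0.5107     0.1518     0.1242     1.6259]
First solve x = (I − A)⁻¹ d = adj(I−A)·d / det(I−A); in particular x_M = (0.115000·340 + 0.230000·110 + 0.517500·150 + 0.092000·230) / 0.36225 = 163.185 / 0.36225 ≈ 450.476.
Intermediate flow from P to M: z_PM = a_PM · x_M = 0.15 × 163.185 / 0.36225 = 24.47775 / 0.36225 ≈ 67.6.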